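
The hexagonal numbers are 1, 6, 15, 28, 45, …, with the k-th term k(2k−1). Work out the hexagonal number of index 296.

The 296th hexagonal number is n(2n−1) with n = 296.
296·(2·296 − 1) = 296·591 = 174936.

174936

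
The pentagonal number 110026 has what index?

Set n(3n−1)/2 = 110026, giving 3n² − n − 220052 = 0.
The discriminant is 1 + 24·110026 = 2640625, and √2640625 = 1625.
So n = (1 + 1625) / 6 = 1626/6 = 271.

271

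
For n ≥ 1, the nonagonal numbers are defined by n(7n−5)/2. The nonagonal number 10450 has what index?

Set n(7n−5)/2 = 10450, giving 7n² − 5n − 20900 = 0.
The discriminant is 25 + 56·10450 = 585225, and √585225 = 765.
So n = (5 + 765) / 14 = 770/14 = 55.

55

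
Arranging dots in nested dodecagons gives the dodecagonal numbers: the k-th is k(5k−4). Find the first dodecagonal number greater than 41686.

Solve n(5n−4) > 41686 for integer n.
The largest n with value ≤ 41686 is 91 (since 41041 ≤ 41686 < 41952), so the first above is n = 92, value 41952.

41952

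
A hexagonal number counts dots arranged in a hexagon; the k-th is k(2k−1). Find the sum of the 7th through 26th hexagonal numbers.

11890

Σ i(2i−1) = 2Σi² − Σi over i = 7..26.
Σi = 351 − 21 = 330 and Σi² = 6201 − 91 = 6110.
2·6110 − 1·330 = 11890.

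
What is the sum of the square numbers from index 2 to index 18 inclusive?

Σ_{i=2}^{18} i² = 2109 − 1 = 2108.

2108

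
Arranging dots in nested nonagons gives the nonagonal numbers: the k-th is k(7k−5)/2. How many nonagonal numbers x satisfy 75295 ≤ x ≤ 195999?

90

The n-th nonagonal number is n(7n−5)/2.
Smallest index with value ≥ 75295: n = 148 (giving 76294).
Largest index with value ≤ 195999: n = 237 (giving 195999).
Indices 148 through 237: 90 terms.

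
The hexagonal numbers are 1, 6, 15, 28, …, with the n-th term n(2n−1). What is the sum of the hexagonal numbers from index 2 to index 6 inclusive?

160

Σ i(2i−1) = 2Σi² − Σi over i = 2..6.
Σi = 21 − 1 = 20 and Σi² = 91 − 1 = 90.
2·90 − 1·20 = 160.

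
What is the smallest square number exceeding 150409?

150544

Solve n² > 150409 for integer n.
The largest n with value ≤ 150409 is 387 (since 149769 ≤ 150409 < 150544), so the first above is n = 388, value 150544.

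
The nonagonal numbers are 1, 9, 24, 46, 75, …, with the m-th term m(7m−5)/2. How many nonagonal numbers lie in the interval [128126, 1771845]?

The n-th nonagonal number is n(7n−5)/2.
Smallest index with value ≥ 128126: n = 192 (giving 128544).
Largest index with value ≤ 1771845: n = 711 (giving 1767546).
Indices 192 through 711: 520 terms.

520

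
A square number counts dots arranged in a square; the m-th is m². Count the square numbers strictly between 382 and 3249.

The n-th square number is n².
Smallest index with value > 382: n = 20 (giving 400).
Largest index with value < 3249: n = 56 (giving 3136).
Indices 20 through 56: 37 terms.

37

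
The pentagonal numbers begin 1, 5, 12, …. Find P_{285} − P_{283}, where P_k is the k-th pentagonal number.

1703

285·(3·285 − 1)/2 = 121695 and 283·(3·283 − 1)/2 = 119992.
Difference: 121695 − 119992 = 1703.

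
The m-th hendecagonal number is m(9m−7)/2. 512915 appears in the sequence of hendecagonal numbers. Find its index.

Set n(9n−7)/2 = 512915, giving 9n² − 7n − 1025830 = 0.
The discriminant is 49 + 72·512915 = 36929929, and √36929929 = 6077.
So n = (7 + 6077) / 18 = 6084/18 = 338.
Check: 338·(9·338 − 7)/2 = 512915. ✓

338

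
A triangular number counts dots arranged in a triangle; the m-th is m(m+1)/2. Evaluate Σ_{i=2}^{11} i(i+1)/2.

Σ i(i+1)/2 = (Σi² + Σi) / 2 over i = 2..11.
Σi = 66 − 1 = 65 and Σi² = 506 − 1 = 505.
(1·505 + 1·65) / 2 = 570/2 = 285.

285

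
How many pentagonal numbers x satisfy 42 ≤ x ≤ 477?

13

The n-th pentagonal number is n(3n−1)/2.
Smallest index with value ≥ 42: n = 6 (giving 51).
Largest index with value ≤ 477: n = 18 (giving 477).
Indices 6 through 18: 13 terms.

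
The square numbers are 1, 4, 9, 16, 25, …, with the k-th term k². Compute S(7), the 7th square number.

7² = 49.

49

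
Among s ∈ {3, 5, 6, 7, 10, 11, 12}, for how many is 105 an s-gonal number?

2

s = 3: P(3, 14) = 105. ✓
s = 5: P(5, 8) = 92 and P(5, 9) = 117; 105 is not s-gonal.
s = 6: P(6, 7) = 91 and P(6, 8) = 120; 105 is not s-gonal.
s = 7: P(7, 6) = 81 and P(7, 7) = 112; 105 is not s-gonal.
s = 10: P(10, 5) = 85 and P(10, 6) = 126; 105 is not s-gonal.
s = 11: P(11, 5) = 95 and P(11, 6) = 141; 105 is not s-gonal.
s = 12: P(12, 5) = 105. ✓
Hits: s ∈ {3, 12} → 2.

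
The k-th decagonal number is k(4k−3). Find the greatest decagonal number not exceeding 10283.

10251

Solve n(4n−3) ≤ 10283 for integer n.
n = 51 gives 10251 ≤ 10283, while n = 52 gives 10660 > 10283; so the answer is 10251.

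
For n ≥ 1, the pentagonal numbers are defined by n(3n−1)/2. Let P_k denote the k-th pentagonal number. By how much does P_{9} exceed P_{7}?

47

9·(3·9 − 1)/2 = 117 and 7·(3·7 − 1)/2 = 70.
Difference: 117 − 70 = 47.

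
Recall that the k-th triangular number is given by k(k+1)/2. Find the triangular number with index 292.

The 292nd triangular number is n(n+1)/2 with n = 292.
292·293/2 = 85556/2 = 42778.

42778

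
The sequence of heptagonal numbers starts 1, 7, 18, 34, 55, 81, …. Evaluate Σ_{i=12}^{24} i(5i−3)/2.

Σ i(5i−3)/2 = (5Σi² − 3Σi) / 2 over i = 12..24.
Σi = 300 − 66 = 234 and Σi² = 4900 − 506 = 4394.
(5·4394 − 3·234) / 2 = 21268/2 = 10634.

10634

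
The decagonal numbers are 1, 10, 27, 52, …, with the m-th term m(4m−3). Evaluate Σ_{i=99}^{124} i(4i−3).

1290107

Σ i(4i−3) = 4Σi² − 3Σi over i = 99..124.
Σi = 7750 − 4851 = 2899 and Σi² = 643250 − 318549 = 324701.
4·324701 − 3·2899 = 1290107.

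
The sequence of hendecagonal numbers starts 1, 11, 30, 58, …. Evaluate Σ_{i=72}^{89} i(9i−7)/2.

522009

Σ i(9i−7)/2 = (9Σi² − 7Σi) / 2 over i = 72..89.
Σi = 4005 − 2556 = 1449 and Σi² = 238965 − 121836 = 117129.
(9·117129 − 7·1449) / 2 = 1044018/2 = 522009.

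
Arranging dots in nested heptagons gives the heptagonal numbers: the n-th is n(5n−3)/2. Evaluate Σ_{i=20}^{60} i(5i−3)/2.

175890

Σ i(5i−3)/2 = (5Σi² − 3Σi) / 2 over i = 20..60.
Σi = 1830 − 190 = 1640 and Σi² = 73810 − 2470 = 71340.
(5·71340 − 3·1640) / 2 = 351780/2 = 175890.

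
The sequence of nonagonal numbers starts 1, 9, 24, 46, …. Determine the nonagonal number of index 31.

3286

The 31st nonagonal number is n(7n−5)/2 with n = 31.
31·(7·31 − 5)/2 = 31·212/2 = 31·106 = 3286.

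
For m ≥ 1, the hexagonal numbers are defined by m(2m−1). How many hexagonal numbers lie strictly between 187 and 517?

The n-th hexagonal number is n(2n−1).
Smallest index with value > 187: n = 10 (giving 190).
Largest index with value < 517: n = 16 (giving 496).
Indices 10 through 16: 7 terms.

7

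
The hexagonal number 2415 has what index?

Set n(2n−1) = 2415, giving 2n² − n − 2415 = 0.
So n = (1 + 139) / 4 = 140/4 = 35.
Check: 35·(2·35 − 1) = 2415. ✓

35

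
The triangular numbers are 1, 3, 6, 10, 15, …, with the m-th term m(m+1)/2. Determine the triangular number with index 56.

1596

56·57/2 = 3192/2 = 1596.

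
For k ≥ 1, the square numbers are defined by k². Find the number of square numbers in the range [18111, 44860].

The n-th square number is n².
Smallest index with value ≥ 18111: n = 135 (giving 18225).
Largest index with value ≤ 44860: n = 211 (giving 44521).
Indices 135 through 211: 77 terms.

77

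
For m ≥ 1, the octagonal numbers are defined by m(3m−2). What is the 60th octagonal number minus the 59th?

Consecutive octagonal numbers differ by 6n − 5: here 6·60 − 5 = 355.

355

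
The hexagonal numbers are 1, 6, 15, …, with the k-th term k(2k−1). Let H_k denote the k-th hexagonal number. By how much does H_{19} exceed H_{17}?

19·(2·19 − 1) = 703 and 17·(2·17 − 1) = 561.
Difference: 703 − 561 = 142.

142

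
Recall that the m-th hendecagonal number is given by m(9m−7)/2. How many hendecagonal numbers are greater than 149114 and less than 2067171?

496

The n-th hendecagonal number is n(9n−7)/2.
Smallest index with value > 149114: n = 183 (giving 150060).
Largest index with value < 2067171: n = 678 (giving 2066205).
Indices 183 through 678: 496 terms.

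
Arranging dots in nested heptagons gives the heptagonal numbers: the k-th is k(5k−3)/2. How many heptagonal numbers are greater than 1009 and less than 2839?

The n-th heptagonal number is n(5n−3)/2.
Smallest index with value > 1009: n = 21 (giving 1071).
Largest index with value < 2839: n = 33 (giving 2673).
Indices 21 through 33: 13 terms.

13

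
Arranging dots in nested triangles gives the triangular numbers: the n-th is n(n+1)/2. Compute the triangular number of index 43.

The 43rd triangular number is n(n+1)/2 with n = 43.
43·44/2 = 1892/2 = 946.

946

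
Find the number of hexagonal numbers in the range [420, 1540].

14

The n-th hexagonal number is n(2n−1).
Smallest index with value ≥ 420: n = 15 (giving 435).
Largest index with value ≤ 1540: n = 28 (giving 1540).
Indices 15 through 28: 14 terms.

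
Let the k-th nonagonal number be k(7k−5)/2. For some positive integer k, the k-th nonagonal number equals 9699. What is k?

Set n(7n−5)/2 = 9699, giving 7n² − 5n − 19398 = 0.
So n = (5 + 737) / 14 = 742/14 = 53.

53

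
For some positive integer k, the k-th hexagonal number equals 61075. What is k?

175

Set n(2n−1) = 61075, giving 2n² − n − 61075 = 0.
So n = (1 + 699) / 4 = 700/4 = 175.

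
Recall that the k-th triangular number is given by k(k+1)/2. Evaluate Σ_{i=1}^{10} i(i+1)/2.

220

Σ i(i+1)/2 = (Σi² + Σi) / 2 over i = 1..10.
Σi = 55 and Σi² = 385.
(1·385 + 1·55) / 2 = 440/2 = 220.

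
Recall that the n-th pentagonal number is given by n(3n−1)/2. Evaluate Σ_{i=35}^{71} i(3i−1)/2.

Σ i(3i−1)/2 = (3Σi² − Σi) / 2 over i = 35..71.
Σi = 2556 − 595 = 1961 and Σi² = 121836 − 13685 = 108151.
(3·108151 − 1·1961) / 2 = 322492/2 = 161246.

161246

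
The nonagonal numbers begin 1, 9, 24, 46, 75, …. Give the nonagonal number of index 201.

140901

The 201st nonagonal number is n(7n−5)/2 with n = 201.
201·(7·201 − 5)/2 = 201·1402/2 = 201·701 = 140901.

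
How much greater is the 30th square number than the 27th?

30² = 900 and 27² = 729.
Difference: 900 − 729 = 171.

171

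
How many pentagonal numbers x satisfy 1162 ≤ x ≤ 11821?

61

The n-th pentagonal number is n(3n−1)/2.
Smallest index with value ≥ 1162: n = 28 (giving 1162).
Largest index with value ≤ 11821: n = 88 (giving 11572).
Indices 28 through 88: 61 terms.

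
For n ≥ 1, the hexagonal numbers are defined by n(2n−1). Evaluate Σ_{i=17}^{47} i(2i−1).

Σ i(2i−1) = 2Σi² − Σi over i = 17..47.
Σi = 1128 − 136 = 992 and Σi² = 35720 − 1496 = 34224.
2·34224 − 1·992 = 67456.

67456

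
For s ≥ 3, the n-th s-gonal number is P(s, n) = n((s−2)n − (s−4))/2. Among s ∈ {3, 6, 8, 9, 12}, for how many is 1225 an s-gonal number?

2

s = 3: P(3, 49) = 1225. ✓
s = 6: P(6, 25) = 1225. ✓
s = 8: P(8, 20) = 1160 and P(8, 21) = 1281; 1225 is not s-gonal.
s = 9: P(9, 19) = 1216 and P(9, 20) = 1350; 1225 is not s-gonal.
s = 12: P(12, 16) = 1216 and P(12, 17) = 1377; 1225 is not s-gonal.
Hits: s ∈ {3, 6} → 2.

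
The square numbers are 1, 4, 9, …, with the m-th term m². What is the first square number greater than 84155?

84681

Solve n² > 84155 for integer n.
The largest n with value ≤ 84155 is 290 (since 84100 ≤ 84155 < 84681), so the first above is n = 291, value 84681.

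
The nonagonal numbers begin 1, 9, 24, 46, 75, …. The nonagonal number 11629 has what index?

Set n(7n−5)/2 = 11629, giving 7n² − 5n − 23258 = 0.
The discriminant is 25 + 56·11629 = 651249, and √651249 = 807.
So n = (5 + 807) / 14 = 812/14 = 58.
Check: 58·(7·58 − 5)/2 = 11629. ✓

58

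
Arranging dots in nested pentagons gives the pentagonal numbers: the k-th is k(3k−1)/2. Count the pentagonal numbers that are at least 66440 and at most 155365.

112

The n-th pentagonal number is n(3n−1)/2.
Smallest index with value ≥ 66440: n = 211 (giving 66676).
Largest index with value ≤ 155365: n = 322 (giving 155365).
Indices 211 through 322: 112 terms.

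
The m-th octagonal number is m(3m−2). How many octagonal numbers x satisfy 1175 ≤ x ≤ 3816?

16

The n-th octagonal number is n(3n−2).
Smallest index with value ≥ 1175: n = 21 (giving 1281).
Largest index with value ≤ 3816: n = 36 (giving 3816).
Indices 21 through 36: 16 terms.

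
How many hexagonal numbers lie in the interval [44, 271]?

7

The n-th hexagonal number is n(2n−1).
Smallest index with value ≥ 44: n = 5 (giving 45).
Largest index with value ≤ 271: n = 11 (giving 231).
Indices 5 through 11: 7 terms.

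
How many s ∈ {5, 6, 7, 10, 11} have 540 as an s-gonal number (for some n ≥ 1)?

s = 5: P(5, 19) = 532 and P(5, 20) = 590; 540 is not s-gonal.
s = 6: P(6, 16) = 496 and P(6, 17) = 561; 540 is not s-gonal.
s = 7: P(7, 15) = 540. ✓
s = 10: P(10, 12) = 540. ✓
s = 11: P(11, 11) = 506 and P(11, 12) = 606; 540 is not s-gonal.
Hits: s ∈ {7, 10} → 2.

2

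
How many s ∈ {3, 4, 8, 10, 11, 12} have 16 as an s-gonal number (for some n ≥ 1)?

1

s = 3: P(3, 5) = 15 and P(3, 6) = 21; 16 is not s-gonal.
s = 4: P(4, 4) = 16. ✓
s = 8: P(8, 2) = 8 and P(8, 3) = 21; 16 is not s-gonal.
s = 10: P(10, 2) = 10 and P(10, 3) = 27; 16 is not s-gonal.
s = 11: P(11, 2) = 11 and P(11, 3) = 30; 16 is not s-gonal.
s = 12: P(12, 2) = 12 and P(12, 3) = 33; 16 is not s-gonal.
Hits: s ∈ {4} → 1.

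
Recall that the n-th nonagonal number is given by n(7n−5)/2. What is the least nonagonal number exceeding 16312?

16491

Solve n(7n−5)/2 > 16312 for integer n.
The largest n with value ≤ 16312 is 68 (since 16014 ≤ 16312 < 16491), so the first above is n = 69, value 16491.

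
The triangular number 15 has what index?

5

Set n(n+1)/2 = 15, giving n² + n − 30 = 0.
The discriminant is 1 + 8·15 = 121, and √121 = 11.
So n = (-1 + 11) / 2 = 10/2 = 5.
Check: 5·6/2 = 15. ✓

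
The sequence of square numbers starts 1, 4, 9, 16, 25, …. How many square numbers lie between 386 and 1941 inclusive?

The n-th square number is n².
Smallest index with value ≥ 386: n = 20 (giving 400).
Largest index with value ≤ 1941: n = 44 (giving 1936).
Indices 20 through 44: 25 terms.

25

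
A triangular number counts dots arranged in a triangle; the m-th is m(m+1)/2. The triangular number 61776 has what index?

Set n(n+1)/2 = 61776, giving n² + n − 123552 = 0.
So n = (-1 + 703) / 2 = 702/2 = 351.

351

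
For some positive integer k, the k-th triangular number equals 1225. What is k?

49

Set n(n+1)/2 = 1225, giving n² + n − 2450 = 0.
So n = (-1 + 99) / 2 = 98/2 = 49.
Check: 49·50/2 = 1225. ✓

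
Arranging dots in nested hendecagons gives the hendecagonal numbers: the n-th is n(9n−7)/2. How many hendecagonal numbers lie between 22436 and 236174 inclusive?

The n-th hendecagonal number is n(9n−7)/2.
Smallest index with value ≥ 22436: n = 71 (giving 22436).
Largest index with value ≤ 236174: n = 229 (giving 235183).
Indices 71 through 229: 159 terms.

159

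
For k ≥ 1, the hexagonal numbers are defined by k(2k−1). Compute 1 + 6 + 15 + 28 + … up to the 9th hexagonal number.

Σ i(2i−1) = 2Σi² − Σi over i = 1..9.
Σi = 45 and Σi² = 285.
2·285 − 1·45 = 525.

525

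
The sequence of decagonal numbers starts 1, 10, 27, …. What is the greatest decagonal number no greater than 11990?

11935

Solve n(4n−3) ≤ 11990 for integer n.
n = 55 gives 11935 ≤ 11990, while n = 56 gives 12376 > 11990; so the answer is 11935.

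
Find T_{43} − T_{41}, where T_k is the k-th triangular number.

43·44/2 = 946 and 41·42/2 = 861.
Difference: 946 − 861 = 85.

85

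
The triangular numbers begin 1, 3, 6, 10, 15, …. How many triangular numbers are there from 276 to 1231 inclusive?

The n-th triangular number is n(n+1)/2.
Smallest index with value ≥ 276: n = 23 (giving 276).
Largest index with value ≤ 1231: n = 49 (giving 1225).
Indices 23 through 49: 27 terms.

27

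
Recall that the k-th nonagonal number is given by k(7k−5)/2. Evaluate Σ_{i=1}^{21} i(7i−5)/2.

11011

Σ i(7i−5)/2 = (7Σi² − 5Σi) / 2 over i = 1..21.
Σi = 231 and Σi² = 3311.
(7·3311 − 5·231) / 2 = 22022/2 = 11011.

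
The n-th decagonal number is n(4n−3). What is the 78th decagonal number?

The 78th decagonal number is n(4n−3) with n = 78.
78·(4·78 − 3) = 78·309 = 24102.

24102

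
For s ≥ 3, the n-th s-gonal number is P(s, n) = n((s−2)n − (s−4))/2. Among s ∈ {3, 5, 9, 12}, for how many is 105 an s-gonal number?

2

s = 3: P(3, 14) = 105. ✓
s = 5: P(5, 8) = 92 and P(5, 9) = 117; 105 is not s-gonal.
s = 9: P(9, 5) = 75 and P(9, 6) = 111; 105 is not s-gonal.
s = 12: P(12, 5) = 105. ✓
Hits: s ∈ {3, 12} → 2.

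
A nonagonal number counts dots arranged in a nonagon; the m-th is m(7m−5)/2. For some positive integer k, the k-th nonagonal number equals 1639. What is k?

Set n(7n−5)/2 = 1639, giving 7n² − 5n − 3278 = 0.
So n = (5 + 303) / 14 = 308/14 = 22.

22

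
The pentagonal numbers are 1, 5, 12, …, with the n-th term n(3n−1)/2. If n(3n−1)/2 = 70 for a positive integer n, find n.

Set n(3n−1)/2 = 70, giving 3n² − n − 140 = 0.
The discriminant is 1 + 24·70 = 1681, and √1681 = 41.
So n = (1 + 41) / 6 = 42/6 = 7.

7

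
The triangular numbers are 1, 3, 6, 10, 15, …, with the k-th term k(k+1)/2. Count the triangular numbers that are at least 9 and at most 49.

The n-th triangular number is n(n+1)/2.
Smallest index with value ≥ 9: n = 4 (giving 10).
Largest index with value ≤ 49: n = 9 (giving 45).
Indices 4 through 9: 6 terms.

6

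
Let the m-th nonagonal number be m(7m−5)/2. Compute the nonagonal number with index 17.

The 17th nonagonal number is n(7n−5)/2 with n = 17.
17·(7·17 − 5)/2 = 17·114/2 = 17·57 = 969.

969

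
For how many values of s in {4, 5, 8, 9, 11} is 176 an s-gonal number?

2

s = 4: P(4, 13) = 169 and P(4, 14) = 196; 176 is not s-gonal.
s = 5: P(5, 11) = 176. ✓
s = 8: P(8, 8) = 176. ✓
s = 9: P(9, 7) = 154 and P(9, 8) = 204; 176 is not s-gonal.
s = 11: P(11, 6) = 141 and P(11, 7) = 196; 176 is not s-gonal.
Hits: s ∈ {5, 8} → 2.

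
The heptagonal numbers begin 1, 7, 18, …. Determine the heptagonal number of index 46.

5221

The 46th heptagonal number is n(5n−3)/2 with n = 46.
46·(5·46 − 3)/2 = 46·227/2 = 5221.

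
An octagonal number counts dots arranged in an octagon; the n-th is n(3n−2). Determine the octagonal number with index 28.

2296

The 28th octagonal number is n(3n−2) with n = 28.
28·(3·28 − 2) = 28·82 = 2296.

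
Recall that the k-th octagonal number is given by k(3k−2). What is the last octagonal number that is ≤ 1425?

Solve n(3n−2) ≤ 1425 for integer n.
n = 22 gives 1408 ≤ 1425, while n = 23 gives 1541 > 1425; so the answer is 1408.

1408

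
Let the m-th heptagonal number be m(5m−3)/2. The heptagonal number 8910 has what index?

60

Set n(5n−3)/2 = 8910, giving 5n² − 3n − 17820 = 0.
The discriminant is 9 + 40·8910 = 356409, and √356409 = 597.
So n = (3 + 597) / 10 = 600/10 = 60.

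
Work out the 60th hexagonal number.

60·(2·60 − 1) = 60·119 = 7140.

7140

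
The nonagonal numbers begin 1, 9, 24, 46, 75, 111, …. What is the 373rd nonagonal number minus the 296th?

373·(7·373 − 5)/2 = 486019 and 296·(7·296 − 5)/2 = 305916.
Difference: 486019 − 305916 = 180103.

180103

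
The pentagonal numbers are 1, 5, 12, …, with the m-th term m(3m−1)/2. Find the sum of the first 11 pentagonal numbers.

726

Σ i(3i−1)/2 = (3Σi² − Σi) / 2 over i = 1..11.
Σi = 66 and Σi² = 506.
(3·506 − 1·66) / 2 = 1452/2 = 726.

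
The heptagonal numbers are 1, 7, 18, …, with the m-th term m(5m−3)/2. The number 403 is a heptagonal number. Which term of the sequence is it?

13

Set n(5n−3)/2 = 403, giving 5n² − 3n − 806 = 0.
The discriminant is 9 + 40·403 = 16129, and √16129 = 127.
So n = (3 + 127) / 10 = 130/10 = 13.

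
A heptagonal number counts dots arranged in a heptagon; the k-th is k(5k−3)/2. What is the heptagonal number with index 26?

1651

The 26th heptagonal number is n(5n−3)/2 with n = 26.
26·(5·26 − 3)/2 = 26·127/2 = 1651.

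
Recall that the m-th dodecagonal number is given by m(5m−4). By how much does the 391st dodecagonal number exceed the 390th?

Consecutive dodecagonal numbers differ by 10n − 9: here 10·391 − 9 = 3901.

3901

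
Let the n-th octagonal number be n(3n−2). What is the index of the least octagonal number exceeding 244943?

Solve n(3n−2) > 244943 for integer n.
The largest n with value ≤ 244943 is 286 (since 244816 ≤ 244943 < 246533), so the first above is n = 287, value 246533.

287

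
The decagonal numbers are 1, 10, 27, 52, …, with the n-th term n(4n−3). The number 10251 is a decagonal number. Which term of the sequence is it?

Set n(4n−3) = 10251, giving 4n² − 3n − 10251 = 0.
The discriminant is 9 + 16·10251 = 164025, and √164025 = 405.
So n = (3 + 405) / 8 = 408/8 = 51.
Check: 51·(4·51 − 3) = 10251. ✓

51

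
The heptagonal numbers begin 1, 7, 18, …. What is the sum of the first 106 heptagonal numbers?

998096

Σ i(5i−3)/2 = (5Σi² − 3Σi) / 2 over i = 1..106.
Σi = 5671 and Σi² = 402641.
(5·402641 − 3·5671) / 2 = 1996192/2 = 998096.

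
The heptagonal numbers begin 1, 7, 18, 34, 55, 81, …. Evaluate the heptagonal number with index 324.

261954

The 324th heptagonal number is n(5n−3)/2 with n = 324.
324·(5·324 − 3)/2 = 324·1617/2 = 261954.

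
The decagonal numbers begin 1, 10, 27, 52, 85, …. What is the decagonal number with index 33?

4257

The 33rd decagonal number is n(4n−3) with n = 33.
33·(4·33 − 3) = 33·129 = 4257.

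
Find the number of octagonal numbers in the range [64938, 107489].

42

The n-th octagonal number is n(3n−2).
Smallest index with value ≥ 64938: n = 148 (giving 65416).
Largest index with value ≤ 107489: n = 189 (giving 106785).
Indices 148 through 189: 42 terms.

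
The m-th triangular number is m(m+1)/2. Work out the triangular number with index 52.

1378

The 52nd triangular number is n(n+1)/2 with n = 52.
52·53/2 = 2756/2 = 1378.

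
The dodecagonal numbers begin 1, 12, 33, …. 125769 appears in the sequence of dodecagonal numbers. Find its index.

Set n(5n−4) = 125769, giving 5n² − 4n − 125769 = 0.
The discriminant is 16 + 20·125769 = 2515396, and √2515396 = 1586.
So n = (4 + 1586) / 10 = 1590/10 = 159.

159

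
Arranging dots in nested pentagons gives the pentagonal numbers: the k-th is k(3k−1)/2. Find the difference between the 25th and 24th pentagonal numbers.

73

Consecutive pentagonal numbers differ by 3n − 2: here 3·25 − 2 = 73.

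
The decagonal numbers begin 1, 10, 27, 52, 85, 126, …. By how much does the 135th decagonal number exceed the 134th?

1073

Consecutive decagonal numbers differ by 8n − 7: here 8·135 − 7 = 1073.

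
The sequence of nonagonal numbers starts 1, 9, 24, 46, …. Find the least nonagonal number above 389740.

391950

Solve n(7n−5)/2 > 389740 for integer n.
The largest n with value ≤ 389740 is 334 (since 389611 ≤ 389740 < 391950), so the first above is n = 335, value 391950.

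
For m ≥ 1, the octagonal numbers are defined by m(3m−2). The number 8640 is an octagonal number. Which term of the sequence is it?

Set n(3n−2) = 8640, giving 3n² − 2n − 8640 = 0.
The discriminant is 4 + 12·8640 = 103684, and √103684 = 322.
So n = (2 + 322) / 6 = 324/6 = 54.

54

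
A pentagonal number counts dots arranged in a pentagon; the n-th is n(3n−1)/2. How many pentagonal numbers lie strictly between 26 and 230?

8

The n-th pentagonal number is n(3n−1)/2.
Smallest index with value > 26: n = 5 (giving 35).
Largest index with value < 230: n = 12 (giving 210).
Indices 5 through 12: 8 terms.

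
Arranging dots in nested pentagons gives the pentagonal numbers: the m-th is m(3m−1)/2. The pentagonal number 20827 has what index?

Set n(3n−1)/2 = 20827, giving 3n² − n − 41654 = 0.
So n = (1 + 707) / 6 = 708/6 = 118.
Check: 118·(3·118 − 1)/2 = 20827. ✓

118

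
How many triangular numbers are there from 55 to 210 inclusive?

The n-th triangular number is n(n+1)/2.
Smallest index with value ≥ 55: n = 10 (giving 55).
Largest index with value ≤ 210: n = 20 (giving 210).
Indices 10 through 20: 11 terms.

11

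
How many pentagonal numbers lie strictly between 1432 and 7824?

41

The n-th pentagonal number is n(3n−1)/2.
Smallest index with value > 1432: n = 32 (giving 1520).
Largest index with value < 7824: n = 72 (giving 7740).
Indices 32 through 72: 41 terms.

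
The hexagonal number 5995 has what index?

55

Set n(2n−1) = 5995, giving 2n² − n − 5995 = 0.
The discriminant is 1 + 8·5995 = 47961, and √47961 = 219.
So n = (1 + 219) / 4 = 220/4 = 55.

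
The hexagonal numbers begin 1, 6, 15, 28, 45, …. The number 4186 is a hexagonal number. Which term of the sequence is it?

46

Set n(2n−1) = 4186, giving 2n² − n − 4186 = 0.
The discriminant is 1 + 8·4186 = 33489, and √33489 = 183.
So n = (1 + 183) / 4 = 184/4 = 46.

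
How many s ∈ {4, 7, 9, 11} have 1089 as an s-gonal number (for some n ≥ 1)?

2

s = 4: P(4, 33) = 1089. ✓
s = 7: P(7, 21) = 1071 and P(7, 22) = 1177; 1089 is not s-gonal.
s = 9: P(9, 18) = 1089. ✓
s = 11: P(11, 15) = 960 and P(11, 16) = 1096; 1089 is not s-gonal.
Hits: s ∈ {4, 9} → 2.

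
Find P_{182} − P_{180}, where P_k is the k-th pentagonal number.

182·(3·182 − 1)/2 = 49595 and 180·(3·180 − 1)/2 = 48510.
Difference: 49595 − 48510 = 1085.

1085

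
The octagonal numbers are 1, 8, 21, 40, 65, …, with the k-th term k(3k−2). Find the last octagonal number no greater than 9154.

8965

Solve n(3n−2) ≤ 9154 for integer n.
n = 55 gives 8965 ≤ 9154, while n = 56 gives 9296 > 9154; so the answer is 8965.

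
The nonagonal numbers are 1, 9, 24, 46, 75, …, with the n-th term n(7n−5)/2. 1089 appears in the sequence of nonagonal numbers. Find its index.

Set n(7n−5)/2 = 1089, giving 7n² − 5n − 2178 = 0.
The discriminant is 25 + 56·1089 = 61009, and √61009 = 247.
So n = (5 + 247) / 14 = 252/14 = 18.
Check: 18·(7·18 − 5)/2 = 1089. ✓

18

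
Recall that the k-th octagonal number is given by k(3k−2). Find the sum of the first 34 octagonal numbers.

Σ i(3i−2) = 3Σi² − 2Σi over i = 1..34.
Σi = 595 and Σi² = 13685.
3·13685 − 2·595 = 39865.

39865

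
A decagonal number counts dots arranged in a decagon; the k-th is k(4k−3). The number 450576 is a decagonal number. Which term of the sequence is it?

Set n(4n−3) = 450576, giving 4n² − 3n − 450576 = 0.
So n = (3 + 2685) / 8 = 2688/8 = 336.
Check: 336·(4·336 − 3) = 450576. ✓

336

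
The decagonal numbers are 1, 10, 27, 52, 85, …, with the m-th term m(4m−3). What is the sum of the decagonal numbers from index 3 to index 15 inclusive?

4589

Σ i(4i−3) = 4Σi² − 3Σi over i = 3..15.
Σi = 120 − 3 = 117 and Σi² = 1240 − 5 = 1235.
4·1235 − 3·117 = 4589.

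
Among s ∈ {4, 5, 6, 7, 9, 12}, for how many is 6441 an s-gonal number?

s = 4: P(4, 80) = 6400 and P(4, 81) = 6561; 6441 is not s-gonal.
s = 5: P(5, 65) = 6305 and P(5, 66) = 6501; 6441 is not s-gonal.
s = 6: P(6, 57) = 6441. ✓
s = 7: P(7, 51) = 6426 and P(7, 52) = 6682; 6441 is not s-gonal.
s = 9: P(9, 43) = 6364 and P(9, 44) = 6666; 6441 is not s-gonal.
s = 12: P(12, 36) = 6336 and P(12, 37) = 6697; 6441 is not s-gonal.
Hits: s ∈ {6} → 1.

1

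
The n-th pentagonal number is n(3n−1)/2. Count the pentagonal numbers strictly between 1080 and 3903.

24

The n-th pentagonal number is n(3n−1)/2.
Smallest index with value > 1080: n = 28 (giving 1162).
Largest index with value < 3903: n = 51 (giving 3876).
Indices 28 through 51: 24 terms.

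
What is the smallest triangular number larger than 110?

120

Solve n(n+1)/2 > 110 for integer n.
The largest n with value ≤ 110 is 14 (since 105 ≤ 110 < 120), so the first above is n = 15, value 120.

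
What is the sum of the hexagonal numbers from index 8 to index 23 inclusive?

Σ i(2i−1) = 2Σi² − Σi over i = 8..23.
Σi = 276 − 28 = 248 and Σi² = 4324 − 140 = 4184.
2·4184 − 1·248 = 8120.

8120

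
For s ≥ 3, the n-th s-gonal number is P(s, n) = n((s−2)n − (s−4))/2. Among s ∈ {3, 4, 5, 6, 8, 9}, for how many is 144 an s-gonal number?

s = 3: P(3, 16) = 136 and P(3, 17) = 153; 144 is not s-gonal.
s = 4: P(4, 12) = 144. ✓
s = 5: P(5, 9) = 117 and P(5, 10) = 145; 144 is not s-gonal.
s = 6: P(6, 8) = 120 and P(6, 9) = 153; 144 is not s-gonal.
s = 8: P(8, 7) = 133 and P(8, 8) = 176; 144 is not s-gonal.
s = 9: P(9, 6) = 111 and P(9, 7) = 154; 144 is not s-gonal.
Hits: s ∈ {4} → 1.

1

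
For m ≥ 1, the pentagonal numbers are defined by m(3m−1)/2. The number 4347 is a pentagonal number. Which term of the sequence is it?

Set n(3n−1)/2 = 4347, giving 3n² − n − 8694 = 0.
The discriminant is 1 + 24·4347 = 104329, and √104329 = 323.
So n = (1 + 323) / 6 = 324/6 = 54.
Check: 54·(3·54 − 1)/2 = 4347. ✓

54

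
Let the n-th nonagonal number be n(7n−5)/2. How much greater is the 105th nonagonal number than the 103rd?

1451

105·(7·105 − 5)/2 = 38325 and 103·(7·103 − 5)/2 = 36874.
Difference: 38325 − 36874 = 1451.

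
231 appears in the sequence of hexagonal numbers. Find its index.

11

Set n(2n−1) = 231, giving 2n² − n − 231 = 0.
The discriminant is 1 + 8·231 = 1849, and √1849 = 43.
So n = (1 + 43) / 4 = 44/4 = 11.
Check: 11·(2·11 − 1) = 231. ✓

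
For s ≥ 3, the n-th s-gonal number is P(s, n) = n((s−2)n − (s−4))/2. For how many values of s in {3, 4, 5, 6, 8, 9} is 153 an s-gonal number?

s = 3: P(3, 17) = 153. ✓
s = 4: P(4, 12) = 144 and P(4, 13) = 169; 153 is not s-gonal.
s = 5: P(5, 10) = 145 and P(5, 11) = 176; 153 is not s-gonal.
s = 6: P(6, 9) = 153. ✓
s = 8: P(8, 7) = 133 and P(8, 8) = 176; 153 is not s-gonal.
s = 9: P(9, 6) = 111 and P(9, 7) = 154; 153 is not s-gonal.
Hits: s ∈ {3, 6} → 2.

2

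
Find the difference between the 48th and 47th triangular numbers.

Consecutive triangular numbers differ by n: T_{48} − T_{47} = 48.

48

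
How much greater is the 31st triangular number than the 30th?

31

Consecutive triangular numbers differ by n: T_{31} − T_{30} = 31.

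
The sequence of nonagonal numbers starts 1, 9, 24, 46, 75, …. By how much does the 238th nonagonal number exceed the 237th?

Consecutive nonagonal numbers differ by 7n − 6: here 7·238 − 6 = 1660.

1660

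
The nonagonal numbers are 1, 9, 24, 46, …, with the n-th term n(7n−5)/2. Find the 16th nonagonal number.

16·(7·16 − 5)/2 = 16·107/2 = 856.

856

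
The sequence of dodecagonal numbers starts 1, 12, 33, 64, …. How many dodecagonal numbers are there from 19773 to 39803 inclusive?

The n-th dodecagonal number is n(5n−4).
Smallest index with value ≥ 19773: n = 64 (giving 20224).
Largest index with value ≤ 39803: n = 89 (giving 39249).
Indices 64 through 89: 26 terms.

26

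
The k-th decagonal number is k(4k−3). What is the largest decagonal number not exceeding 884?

855

Solve n(4n−3) ≤ 884 for integer n.
n = 15 gives 855 ≤ 884, while n = 16 gives 976 > 884; so the answer is 855.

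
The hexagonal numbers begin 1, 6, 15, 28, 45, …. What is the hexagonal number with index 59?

6903

The 59th hexagonal number is n(2n−1) with n = 59.
59·(2·59 − 1) = 59·117 = 6903.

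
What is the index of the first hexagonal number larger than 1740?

30

Solve n(2n−1) > 1740 for integer n.
The largest n with value ≤ 1740 is 29 (since 1653 ≤ 1740 < 1770), so the first above is n = 30, value 1770.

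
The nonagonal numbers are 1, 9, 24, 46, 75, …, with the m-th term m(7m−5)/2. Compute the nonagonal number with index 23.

23·(7·23 − 5)/2 = 23·156/2 = 23·78 = 1794.

1794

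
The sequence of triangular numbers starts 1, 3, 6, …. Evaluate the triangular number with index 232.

27028

The 232nd triangular number is n(n+1)/2 with n = 232.
232·233/2 = 54056/2 = 27028.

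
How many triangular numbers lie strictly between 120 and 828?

The n-th triangular number is n(n+1)/2.
Smallest index with value > 120: n = 16 (giving 136).
Largest index with value < 828: n = 40 (giving 820).
Indices 16 through 40: 25 terms.

25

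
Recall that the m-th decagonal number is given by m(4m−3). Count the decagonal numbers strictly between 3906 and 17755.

35

The n-th decagonal number is n(4n−3).
Smallest index with value > 3906: n = 32 (giving 4000).
Largest index with value < 17755: n = 66 (giving 17226).
Indices 32 through 66: 35 terms.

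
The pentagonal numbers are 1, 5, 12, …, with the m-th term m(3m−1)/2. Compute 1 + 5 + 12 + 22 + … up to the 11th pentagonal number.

726

Σ i(3i−1)/2 = (3Σi² − Σi) / 2 over i = 1..11.
Σi = 66 and Σi² = 506.
(3·506 − 1·66) / 2 = 1452/2 = 726.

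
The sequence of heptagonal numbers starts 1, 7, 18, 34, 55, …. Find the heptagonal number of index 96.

96·(5·96 − 3)/2 = 96·477/2 = 22896.

22896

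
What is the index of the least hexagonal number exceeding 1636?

Solve n(2n−1) > 1636 for integer n.
The largest n with value ≤ 1636 is 28 (since 1540 ≤ 1636 < 1653), so the first above is n = 29, value 1653.

29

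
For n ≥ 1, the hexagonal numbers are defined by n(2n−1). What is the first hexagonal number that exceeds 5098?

5151

Solve n(2n−1) > 5098 for integer n.
The largest n with value ≤ 5098 is 50 (since 4950 ≤ 5098 < 5151), so the first above is n = 51, value 5151.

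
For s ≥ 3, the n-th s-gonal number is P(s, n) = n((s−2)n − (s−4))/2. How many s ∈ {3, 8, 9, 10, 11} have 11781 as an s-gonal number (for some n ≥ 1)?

2

s = 3: P(3, 153) = 11781. ✓
s = 8: P(8, 63) = 11781. ✓
s = 9: P(9, 58) = 11629 and P(9, 59) = 12036; 11781 is not s-gonal.
s = 10: P(10, 54) = 11502 and P(10, 55) = 11935; 11781 is not s-gonal.
s = 11: P(11, 51) = 11526 and P(11, 52) = 11986; 11781 is not s-gonal.
Hits: s ∈ {3, 8} → 2.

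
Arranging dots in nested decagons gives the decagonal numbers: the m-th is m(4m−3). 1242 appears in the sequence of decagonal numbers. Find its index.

Set n(4n−3) = 1242, giving 4n² − 3n − 1242 = 0.
The discriminant is 9 + 16·1242 = 19881, and √19881 = 141.
So n = (3 + 141) / 8 = 144/8 = 18.

18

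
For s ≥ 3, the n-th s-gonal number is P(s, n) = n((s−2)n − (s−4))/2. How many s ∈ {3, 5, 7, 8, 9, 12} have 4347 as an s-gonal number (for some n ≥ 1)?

s = 3: P(3, 92) = 4278 and P(3, 93) = 4371; 4347 is not s-gonal.
s = 5: P(5, 54) = 4347. ✓
s = 7: P(7, 42) = 4347. ✓
s = 8: P(8, 38) = 4256 and P(8, 39) = 4485; 4347 is not s-gonal.
s = 9: P(9, 35) = 4200 and P(9, 36) = 4446; 4347 is not s-gonal.
s = 12: P(12, 29) = 4089 and P(12, 30) = 4380; 4347 is not s-gonal.
Hits: s ∈ {5, 7} → 2.

2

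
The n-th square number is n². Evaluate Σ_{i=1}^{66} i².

Σ_{i=1}^{66} i² = 66·67·133/6 = 98021.

98021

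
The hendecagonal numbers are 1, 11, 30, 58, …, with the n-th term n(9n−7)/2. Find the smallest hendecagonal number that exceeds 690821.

Solve n(9n−7)/2 > 690821 for integer n.
The largest n with value ≤ 690821 is 392 (since 690116 ≤ 690821 < 693645), so the first above is n = 393, value 693645.

693645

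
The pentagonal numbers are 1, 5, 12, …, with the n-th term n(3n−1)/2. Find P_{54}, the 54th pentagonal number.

4347

The 54th pentagonal number is n(3n−1)/2 with n = 54.
54·(3·54 − 1)/2 = 54·161/2 = 4347.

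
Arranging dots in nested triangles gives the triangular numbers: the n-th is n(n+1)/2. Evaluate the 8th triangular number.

36

8·9/2 = 72/2 = 36.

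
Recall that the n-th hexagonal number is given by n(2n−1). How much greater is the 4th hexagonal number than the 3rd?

13

Consecutive hexagonal numbers differ by 4n − 3: here 4·4 − 3 = 13.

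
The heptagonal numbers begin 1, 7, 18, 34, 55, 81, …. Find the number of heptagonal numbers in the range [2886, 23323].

The n-th heptagonal number is n(5n−3)/2.
Smallest index with value ≥ 2886: n = 35 (giving 3010).
Largest index with value ≤ 23323: n = 96 (giving 22896).
Indices 35 through 96: 62 terms.

62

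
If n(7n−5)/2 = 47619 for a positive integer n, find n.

Set n(7n−5)/2 = 47619, giving 7n² − 5n − 95238 = 0.
The discriminant is 25 + 56·47619 = 2666689, and √2666689 = 1633.
So n = (5 + 1633) / 14 = 1638/14 = 117.

117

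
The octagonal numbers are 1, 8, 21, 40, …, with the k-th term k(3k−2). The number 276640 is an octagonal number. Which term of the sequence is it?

304

Set n(3n−2) = 276640, giving 3n² − 2n − 276640 = 0.
The discriminant is 4 + 12·276640 = 3319684, and √3319684 = 1822.
So n = (2 + 1822) / 6 = 1824/6 = 304.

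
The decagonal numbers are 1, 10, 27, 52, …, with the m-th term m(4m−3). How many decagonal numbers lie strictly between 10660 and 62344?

The n-th decagonal number is n(4n−3).
Smallest index with value > 10660: n = 53 (giving 11077).
Largest index with value < 62344: n = 125 (giving 62125).
Indices 53 through 125: 73 terms.

73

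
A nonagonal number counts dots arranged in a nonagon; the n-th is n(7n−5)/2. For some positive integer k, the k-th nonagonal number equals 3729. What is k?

Set n(7n−5)/2 = 3729, giving 7n² − 5n − 7458 = 0.
The discriminant is 25 + 56·3729 = 208849, and √208849 = 457.
So n = (5 + 457) / 14 = 462/14 = 33.
Check: 33·(7·33 − 5)/2 = 3729. ✓

33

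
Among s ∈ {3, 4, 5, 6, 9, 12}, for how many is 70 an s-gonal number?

s = 3: P(3, 11) = 66 and P(3, 12) = 78; 70 is not s-gonal.
s = 4: P(4, 8) = 64 and P(4, 9) = 81; 70 is not s-gonal.
s = 5: P(5, 7) = 70. ✓
s = 6: P(6, 6) = 66 and P(6, 7) = 91; 70 is not s-gonal.
s = 9: P(9, 4) = 46 and P(9, 5) = 75; 70 is not s-gonal.
s = 12: P(12, 4) = 64 and P(12, 5) = 105; 70 is not s-gonal.
Hits: s ∈ {5} → 1.

1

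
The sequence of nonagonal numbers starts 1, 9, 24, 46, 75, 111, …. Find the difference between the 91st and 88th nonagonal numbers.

91·(7·91 − 5)/2 = 28756 and 88·(7·88 − 5)/2 = 26884.
Difference: 28756 − 26884 = 1872.

1872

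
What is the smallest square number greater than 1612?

Solve n² > 1612 for integer n.
The largest n with value ≤ 1612 is 40 (since 1600 ≤ 1612 < 1681), so the first above is n = 41, value 1681.

1681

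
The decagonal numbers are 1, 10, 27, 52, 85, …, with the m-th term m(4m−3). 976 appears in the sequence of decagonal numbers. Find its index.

16

Set n(4n−3) = 976, giving 4n² − 3n − 976 = 0.
The discriminant is 9 + 16·976 = 15625, and √15625 = 125.
So n = (3 + 125) / 8 = 128/8 = 16.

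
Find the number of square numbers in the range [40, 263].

The n-th square number is n².
Smallest index with value ≥ 40: n = 7 (giving 49).
Largest index with value ≤ 263: n = 16 (giving 256).
Indices 7 through 16: 10 terms.

10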